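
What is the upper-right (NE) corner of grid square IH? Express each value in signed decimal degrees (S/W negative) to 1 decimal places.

Field I=8, H=7: +8·20° lon, +7·10° lat → SW at lon -20°, lat -20°.
Cell spans 20° lon × 10° lat. NE corner is SW corner plus one full cell.
latitude -10.0, longitude 0.0.

-10.0, 0.0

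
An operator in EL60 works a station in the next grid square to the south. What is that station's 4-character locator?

Latitude square 0; −1 → -1, wraps to 9, carry into field.
Latitude field L = 11; −1 → 10 = K.
The longitude characters are unchanged.

EK69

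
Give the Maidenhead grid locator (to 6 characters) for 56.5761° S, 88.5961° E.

ND43hk

Add 180° to longitude and 90° to latitude: 268.5961, 33.4239.
Field: lon ⌊268.5961/20⌋ = 13 → N; lat ⌊33.4239/10⌋ = 3 → D.
Square: lon ⌊8.5961/2⌋ = 4; lat ⌊3.4239/1⌋ = 3.
Subsquare: lon ⌊0.5961/0.0833333⌋ = 7 → h; lat ⌊0.4239/0.0416667⌋ = 10 → k.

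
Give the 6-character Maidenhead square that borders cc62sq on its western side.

Longitude subsquare s = 18; −1 → 17 = r.
The latitude characters are unchanged.

CC62rq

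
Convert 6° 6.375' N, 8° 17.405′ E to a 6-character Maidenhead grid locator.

Offset from 180°W / 90°S: lon 188.2901°, lat 96.1063°.
Field: lon ⌊188.2901/20⌋ = 9 → J; lat ⌊96.1063/10⌋ = 9 → J.
Square: lon ⌊8.2901/2⌋ = 4; lat ⌊6.1063/1⌋ = 6.
Subsquare: lon ⌊0.2901/0.0833333⌋ = 3 → d; lat ⌊0.1063/0.0416667⌋ = 2 → c.

JJ46dc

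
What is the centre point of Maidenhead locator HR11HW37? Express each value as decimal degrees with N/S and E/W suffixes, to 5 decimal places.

Field H=7, R=17: +7·20° lon, +17·10° lat → SW at lon -40°, lat 80°.
Square 1, 1: +1·2° lon, +1·1° lat → SW at lon -38°, lat 81°.
Subsquare h=7, w=22: +7·0.0833333° lon, +22·0.0416667° lat → SW at lon -37.4167°, lat 81.9167°.
Extended square 3, 7: +3·0.00833333° lon, +7·0.00416667° lat → SW at lon -37.3917°, lat 81.9458°.
Cell spans 0.00833333° lon × 0.00416667° lat. Centre is SW corner plus half of each.
latitude 81.94792° N, longitude 37.38750° W.

81.94792° N, 37.38750° W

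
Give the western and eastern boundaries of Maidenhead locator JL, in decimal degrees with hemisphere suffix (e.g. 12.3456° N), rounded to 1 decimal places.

0.0° E, 20.0° E

Field J=9, L=11: +9·20° lon, +11·10° lat → SW at lon 0°, lat 20°.
Cell spans 20° lon × 10° lat.
west 0.0° E, east 20.0° E.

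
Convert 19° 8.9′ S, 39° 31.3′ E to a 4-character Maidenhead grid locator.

Shift to the Maidenhead origin (180°W, 90°S): lon 219.52, lat 70.85.
Field: 219.52/20 → 10 → K, 70.85/10 → 7 → H; chars KH.
Square: 19.52/2 → 9, 0.85/1 → 0; chars 90.

KH90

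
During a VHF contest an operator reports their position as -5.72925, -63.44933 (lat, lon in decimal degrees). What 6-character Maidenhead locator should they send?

FI84gg

Add 180° to longitude and 90° to latitude: 116.5507, 84.2707.
Field: lon ⌊116.5507/20⌋ = 5 → F; lat ⌊84.2707/10⌋ = 8 → I.
Square: lon ⌊16.5507/2⌋ = 8; lat ⌊4.2707/1⌋ = 4.
Subsquare: lon ⌊0.5507/0.0833333⌋ = 6 → g; lat ⌊0.2707/0.0416667⌋ = 6 → g.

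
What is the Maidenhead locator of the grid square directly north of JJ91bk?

Latitude subsquare k = 10; +1 → 11 = l.
The longitude characters are unchanged.

JJ91bl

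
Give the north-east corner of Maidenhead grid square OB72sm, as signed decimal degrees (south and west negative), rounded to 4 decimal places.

Field O=14, B=1: +14·20° lon, +1·10° lat → SW at lon 100°, lat -80°.
Square 7, 2: +7·2° lon, +2·1° lat → SW at lon 114°, lat -78°.
Subsquare s=18, m=12: +18·0.0833333° lon, +12·0.0416667° lat → SW at lon 115.5°, lat -77.5°.
Cell spans 0.0833333° lon × 0.0416667° lat. NE corner is SW corner plus one full cell.
latitude -77.4583, longitude 115.5833.

-77.4583, 115.5833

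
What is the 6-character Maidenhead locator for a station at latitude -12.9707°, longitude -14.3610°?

IH27ta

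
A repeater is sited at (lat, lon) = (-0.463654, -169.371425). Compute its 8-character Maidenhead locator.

Add 180° to longitude and 90° to latitude: 10.62858, 89.53635.
Field: 10.62858/20 → 0 → A, 89.53635/10 → 8 → I; chars AI.
Square: 10.62858/2 → 5, 9.53635/1 → 9; chars 59.
Subsquare: 0.62858/0.0833333 → 7 → h, 0.53635/0.0416667 → 12 → m; chars hm.
Extended square: 0.04524/0.00833333 → 5, 0.03635/0.00416667 → 8; chars 58.

AI59hm58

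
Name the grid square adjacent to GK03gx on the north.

GK04ga

Latitude subsquare x = 23; +1 → 24, wraps to 0 = a, carry into square.
Latitude square 3; +1 → 4.
The longitude characters are unchanged.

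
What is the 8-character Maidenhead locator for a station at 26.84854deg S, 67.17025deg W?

FG63jd96

Offset from 180°W / 90°S: lon 112.82975°, lat 63.15146°.
Field: 112.82975/20 → 5 → F, 63.15146/10 → 6 → G; chars FG.
Square: 12.82975/2 → 6, 3.15146/1 → 3; chars 63.
Subsquare: 0.82975/0.0833333 → 9 → j, 0.15146/0.0416667 → 3 → d; chars jd.
Extended square: 0.07975/0.00833333 → 9, 0.02646/0.00416667 → 6; chars 96.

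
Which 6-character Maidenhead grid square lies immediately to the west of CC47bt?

Longitude subsquare b = 1; −1 → 0 = a.
The latitude characters are unchanged.

CC47at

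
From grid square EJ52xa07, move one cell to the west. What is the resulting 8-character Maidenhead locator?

Longitude extended square 0; −1 → -1, wraps to 9, carry into subsquare.
Longitude subsquare x = 23; −1 → 22 = w.
The latitude characters are unchanged.

EJ52wa97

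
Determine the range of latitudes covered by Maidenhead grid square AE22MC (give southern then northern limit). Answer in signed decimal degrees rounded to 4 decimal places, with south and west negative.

Field A=0, E=4: +0·20° lon, +4·10° lat → SW at lon -180°, lat -50°.
Square 2, 2: +2·2° lon, +2·1° lat → SW at lon -176°, lat -48°.
Subsquare m=12, c=2: +12·0.0833333° lon, +2·0.0416667° lat → SW at lon -175°, lat -47.9167°.
Cell spans 0.0833333° lon × 0.0416667° lat.
south -47.9167, north -47.8750.

-47.9167, -47.8750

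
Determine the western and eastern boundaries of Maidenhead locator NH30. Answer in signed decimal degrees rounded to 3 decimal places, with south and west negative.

86.000, 88.000

Field N=13, H=7: +13·20° lon, +7·10° lat → SW at lon 80°, lat -20°.
Square 3, 0: +3·2° lon, +0·1° lat → SW at lon 86°, lat -20°.
Cell spans 2° lon × 1° lat.
west 86.000, east 88.000.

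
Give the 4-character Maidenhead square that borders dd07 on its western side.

CD97

Longitude square 0; −1 → -1, wraps to 9, carry into field.
Longitude field D = 3; −1 → 2 = C.
The latitude characters are unchanged.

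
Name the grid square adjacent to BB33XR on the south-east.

BB43aq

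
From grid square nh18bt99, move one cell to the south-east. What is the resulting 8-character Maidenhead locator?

Longitude extended square 9; +1 → 10, wraps to 0, carry into subsquare.
Longitude subsquare b = 1; +1 → 2 = c.
Latitude extended square 9; −1 → 8.

NH18ct08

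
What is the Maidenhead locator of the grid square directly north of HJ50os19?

HJ50ot10

Latitude extended square 9; +1 → 10, wraps to 0, carry into subsquare.
Latitude subsquare s = 18; +1 → 19 = t.
The longitude characters are unchanged.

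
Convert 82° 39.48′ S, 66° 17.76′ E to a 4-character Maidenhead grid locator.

MA37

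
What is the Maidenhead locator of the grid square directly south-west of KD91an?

Longitude subsquare a = 0; −1 → -1, wraps to 23 = x, carry into square.
Longitude square 9; −1 → 8.
Latitude subsquare n = 13; −1 → 12 = m.

KD81xm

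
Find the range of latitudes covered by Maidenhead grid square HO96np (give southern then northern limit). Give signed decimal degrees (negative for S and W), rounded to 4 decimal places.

Field H=7, O=14: +7·20° lon, +14·10° lat → SW at lon -40°, lat 50°.
Square 9, 6: +9·2° lon, +6·1° lat → SW at lon -22°, lat 56°.
Subsquare n=13, p=15: +13·0.0833333° lon, +15·0.0416667° lat → SW at lon -20.9167°, lat 56.625°.
Cell spans 0.0833333° lon × 0.0416667° lat.
south 56.6250, north 56.6667.

56.6250, 56.6667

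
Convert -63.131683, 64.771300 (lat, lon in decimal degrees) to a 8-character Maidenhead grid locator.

MC26ju28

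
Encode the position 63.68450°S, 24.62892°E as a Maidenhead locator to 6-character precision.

Shift to the Maidenhead origin (180°W, 90°S): lon 204.6289, lat 26.3155.
Field: lon ⌊204.6289/20⌋ = 10 → K; lat ⌊26.3155/10⌋ = 2 → C.
Square: lon ⌊4.6289/2⌋ = 2; lat ⌊6.3155/1⌋ = 6.
Subsquare: lon ⌊0.6289/0.0833333⌋ = 7 → h; lat ⌊0.3155/0.0416667⌋ = 7 → h.

KC26hh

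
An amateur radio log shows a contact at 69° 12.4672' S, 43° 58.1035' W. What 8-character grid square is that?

Add 180° to longitude and 90° to latitude: 136.03161, 20.79221.
Field: 136.03161/20 → 6 → G, 20.79221/10 → 2 → C; chars GC.
Square: 16.03161/2 → 8, 0.79221/1 → 0; chars 80.
Subsquare: 0.03161/0.0833333 → 0 → a, 0.79221/0.0416667 → 19 → t; chars at.
Extended square: 0.03161/0.00833333 → 3, 0.00055/0.00416667 → 0; chars 30.

GC80at30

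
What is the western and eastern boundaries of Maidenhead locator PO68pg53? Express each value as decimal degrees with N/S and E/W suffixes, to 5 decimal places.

133.29167° E, 133.30000° E

Field P=15, O=14: +15·20° lon, +14·10° lat → SW at lon 120°, lat 50°.
Square 6, 8: +6·2° lon, +8·1° lat → SW at lon 132°, lat 58°.
Subsquare p=15, g=6: +15·0.0833333° lon, +6·0.0416667° lat → SW at lon 133.25°, lat 58.25°.
Extended square 5, 3: +5·0.00833333° lon, +3·0.00416667° lat → SW at lon 133.292°, lat 58.2625°.
Cell spans 0.00833333° lon × 0.00416667° lat.
west 133.29167° E, east 133.30000° E.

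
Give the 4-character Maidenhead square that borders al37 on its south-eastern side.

Longitude square 3; +1 → 4.
Latitude square 7; −1 → 6.

AL46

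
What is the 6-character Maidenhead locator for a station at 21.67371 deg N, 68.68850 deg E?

ML41iq

Shift to the Maidenhead origin (180°W, 90°S): lon 248.6885, lat 111.6737.
Field: lon ⌊248.6885/20⌋ = 12 → M; lat ⌊111.6737/10⌋ = 11 → L.
Square: lon ⌊8.6885/2⌋ = 4; lat ⌊1.6737/1⌋ = 1.
Subsquare: lon ⌊0.6885/0.0833333⌋ = 8 → i; lat ⌊0.6737/0.0416667⌋ = 16 → q.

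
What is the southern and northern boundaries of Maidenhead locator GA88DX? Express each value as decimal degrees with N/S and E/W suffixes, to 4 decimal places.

81.0417° S, 81.0000° S

Field G=6, A=0: +6·20° lon, +0·10° lat → SW at lon -60°, lat -90°.
Square 8, 8: +8·2° lon, +8·1° lat → SW at lon -44°, lat -82°.
Subsquare d=3, x=23: +3·0.0833333° lon, +23·0.0416667° lat → SW at lon -43.75°, lat -81.0417°.
Cell spans 0.0833333° lon × 0.0416667° lat.
south 81.0417° S, north 81.0000° S.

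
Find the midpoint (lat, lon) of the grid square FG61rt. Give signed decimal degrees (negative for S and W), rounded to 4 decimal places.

-28.1875, -66.5417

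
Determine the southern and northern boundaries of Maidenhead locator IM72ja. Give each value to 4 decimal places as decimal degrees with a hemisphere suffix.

32.0000° N, 32.0417° N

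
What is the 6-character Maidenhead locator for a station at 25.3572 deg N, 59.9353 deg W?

GL05ai

Add 180° to longitude and 90° to latitude: 120.0647, 115.3572.
Field (20°×10°, letters A–R): lon ⌊120.0647/20⌋ = 6 → G; lat ⌊115.3572/10⌋ = 11 → L.
Square (2°×1°, digits 0–9): lon ⌊0.0647/2⌋ = 0; lat ⌊5.3572/1⌋ = 5.
Subsquare (5′×2.5′, letters a–x): lon ⌊0.0647/0.0833333⌋ = 0 → a; lat ⌊0.3572/0.0416667⌋ = 8 → i.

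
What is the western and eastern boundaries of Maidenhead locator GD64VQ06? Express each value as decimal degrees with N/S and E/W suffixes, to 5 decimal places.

Field G=6, D=3: +6·20° lon, +3·10° lat → SW at lon -60°, lat -60°.
Square 6, 4: +6·2° lon, +4·1° lat → SW at lon -48°, lat -56°.
Subsquare v=21, q=16: +21·0.0833333° lon, +16·0.0416667° lat → SW at lon -46.25°, lat -55.3333°.
Extended square 0, 6: +0·0.00833333° lon, +6·0.00416667° lat → SW at lon -46.25°, lat -55.3083°.
Cell spans 0.00833333° lon × 0.00416667° lat.
west 46.25000° W, east 46.24167° W.

46.25000° W, 46.24167° W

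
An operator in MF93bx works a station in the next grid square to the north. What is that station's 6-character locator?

MF94ba

Latitude subsquare x = 23; +1 → 24, wraps to 0 = a, carry into square.
Latitude square 3; +1 → 4.
The longitude characters are unchanged.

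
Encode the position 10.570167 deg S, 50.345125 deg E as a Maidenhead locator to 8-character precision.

LH59ek13

Add 180° to longitude and 90° to latitude: 230.34512, 79.42983.
Field: lon ⌊230.34512/20⌋ = 11 → L; lat ⌊79.42983/10⌋ = 7 → H.
Square: lon ⌊10.34512/2⌋ = 5; lat ⌊9.42983/1⌋ = 9.
Subsquare: lon ⌊0.34512/0.0833333⌋ = 4 → e; lat ⌊0.42983/0.0416667⌋ = 10 → k.
Extended square: lon ⌊0.01179/0.00833333⌋ = 1; lat ⌊0.01317/0.00416667⌋ = 3.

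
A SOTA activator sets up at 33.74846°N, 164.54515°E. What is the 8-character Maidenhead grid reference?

Add 180° to longitude and 90° to latitude: 344.54515, 123.74846.
Field: 344.54515/20 → 17 → R, 123.74846/10 → 12 → M; chars RM.
Square: 4.54515/2 → 2, 3.74846/1 → 3; chars 23.
Subsquare: 0.54515/0.0833333 → 6 → g, 0.74846/0.0416667 → 17 → r; chars gr.
Extended square: 0.04515/0.00833333 → 5, 0.04013/0.00416667 → 9; chars 59.

RM23gr59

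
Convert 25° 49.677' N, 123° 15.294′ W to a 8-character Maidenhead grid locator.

Offset from 180°W / 90°S: lon 56.74510°, lat 115.82795°.
Field: lon ⌊56.74510/20⌋ = 2 → C; lat ⌊115.82795/10⌋ = 11 → L.
Square: lon ⌊16.74510/2⌋ = 8; lat ⌊5.82795/1⌋ = 5.
Subsquare: lon ⌊0.74510/0.0833333⌋ = 8 → i; lat ⌊0.82795/0.0416667⌋ = 19 → t.
Extended square: lon ⌊0.07843/0.00833333⌋ = 9; lat ⌊0.03628/0.00416667⌋ = 8.

CL85it98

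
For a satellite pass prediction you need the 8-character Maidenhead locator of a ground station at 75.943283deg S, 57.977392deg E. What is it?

LB84xb73

Offset from 180°W / 90°S: lon 237.97739°, lat 14.05672°.
Field: 237.97739/20 → 11 → L, 14.05672/10 → 1 → B; chars LB.
Square: 17.97739/2 → 8, 4.05672/1 → 4; chars 84.
Subsquare: 1.97739/0.0833333 → 23 → x, 0.05672/0.0416667 → 1 → b; chars xb.
Extended square: 0.06073/0.00833333 → 7, 0.01505/0.00416667 → 3; chars 73.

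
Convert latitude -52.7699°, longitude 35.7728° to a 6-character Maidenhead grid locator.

KD77vf

Shift to the Maidenhead origin (180°W, 90°S): lon 215.7728, lat 37.2301.
Field: lon ⌊215.7728/20⌋ = 10 → K; lat ⌊37.2301/10⌋ = 3 → D.
Square: lon ⌊15.7728/2⌋ = 7; lat ⌊7.2301/1⌋ = 7.
Subsquare: lon ⌊1.7728/0.0833333⌋ = 21 → v; lat ⌊0.2301/0.0416667⌋ = 5 → f.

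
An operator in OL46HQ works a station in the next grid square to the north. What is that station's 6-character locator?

OL46hr

Latitude subsquare q = 16; +1 → 17 = r.
The longitude characters are unchanged.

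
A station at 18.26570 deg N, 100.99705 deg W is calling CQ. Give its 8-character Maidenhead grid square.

DK98mg03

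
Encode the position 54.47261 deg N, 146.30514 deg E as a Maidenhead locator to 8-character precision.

QO34dl63

Add 180° to longitude and 90° to latitude: 326.30514, 144.47261.
Field: lon ⌊326.30514/20⌋ = 16 → Q; lat ⌊144.47261/10⌋ = 14 → O.
Square: lon ⌊6.30514/2⌋ = 3; lat ⌊4.47261/1⌋ = 4.
Subsquare: lon ⌊0.30514/0.0833333⌋ = 3 → d; lat ⌊0.47261/0.0416667⌋ = 11 → l.
Extended square: lon ⌊0.05514/0.00833333⌋ = 6; lat ⌊0.01428/0.00416667⌋ = 3.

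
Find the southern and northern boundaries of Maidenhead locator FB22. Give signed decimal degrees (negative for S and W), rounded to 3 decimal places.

-78.000, -77.000

Field F=5, B=1: +5·20° lon, +1·10° lat → SW at lon -80°, lat -80°.
Square 2, 2: +2·2° lon, +2·1° lat → SW at lon -76°, lat -78°.
Cell spans 2° lon × 1° lat.
south -78.000, north -77.000.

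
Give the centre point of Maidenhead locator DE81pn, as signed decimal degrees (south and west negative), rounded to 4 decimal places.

-48.4375, -102.7083

Field D=3, E=4: +3·20° lon, +4·10° lat → SW at lon -120°, lat -50°.
Square 8, 1: +8·2° lon, +1·1° lat → SW at lon -104°, lat -49°.
Subsquare p=15, n=13: +15·0.0833333° lon, +13·0.0416667° lat → SW at lon -102.75°, lat -48.4583°.
Cell spans 0.0833333° lon × 0.0416667° lat. Centre is SW corner plus half of each.
latitude -48.4375, longitude -102.7083.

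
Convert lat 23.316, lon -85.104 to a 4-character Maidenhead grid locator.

Offset from 180°W / 90°S: lon 94.90°, lat 113.32°.
Field (20°×10°, letters A–R): 94.90/20 → 4 → E, 113.32/10 → 11 → L; chars EL.
Square (2°×1°, digits 0–9): 14.90/2 → 7, 3.32/1 → 3; chars 73.

EL73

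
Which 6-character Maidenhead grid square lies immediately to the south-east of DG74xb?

DG84aa

Longitude subsquare x = 23; +1 → 24, wraps to 0 = a, carry into square.
Longitude square 7; +1 → 8.
Latitude subsquare b = 1; −1 → 0 = a.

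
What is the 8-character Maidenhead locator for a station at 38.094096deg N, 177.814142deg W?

AM18cc22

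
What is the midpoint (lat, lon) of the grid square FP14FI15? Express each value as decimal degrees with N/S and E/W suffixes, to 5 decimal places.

64.35625° N, 77.57083° W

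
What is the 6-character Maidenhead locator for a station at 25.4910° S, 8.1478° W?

Shift to the Maidenhead origin (180°W, 90°S): lon 171.8522, lat 64.5090.
Field: 171.8522/20 → 8 → I, 64.5090/10 → 6 → G; chars IG.
Square: 11.8522/2 → 5, 4.5090/1 → 4; chars 54.
Subsquare: 1.8522/0.0833333 → 22 → w, 0.5090/0.0416667 → 12 → m; chars wm.

IG54wm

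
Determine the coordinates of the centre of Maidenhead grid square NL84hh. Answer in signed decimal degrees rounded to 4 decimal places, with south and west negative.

24.3125, 96.6250

Field N=13, L=11: +13·20° lon, +11·10° lat → SW at lon 80°, lat 20°.
Square 8, 4: +8·2° lon, +4·1° lat → SW at lon 96°, lat 24°.
Subsquare h=7, h=7: +7·0.0833333° lon, +7·0.0416667° lat → SW at lon 96.5833°, lat 24.2917°.
Cell spans 0.0833333° lon × 0.0416667° lat. Centre is SW corner plus half of each.
latitude 24.3125, longitude 96.6250.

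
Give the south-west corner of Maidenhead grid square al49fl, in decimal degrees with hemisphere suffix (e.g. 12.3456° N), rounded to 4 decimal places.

29.4583° N, 171.5833° W

Field A=0, L=11: +0·20° lon, +11·10° lat → SW at lon -180°, lat 20°.
Square 4, 9: +4·2° lon, +9·1° lat → SW at lon -172°, lat 29°.
Subsquare f=5, l=11: +5·0.0833333° lon, +11·0.0416667° lat → SW at lon -171.583°, lat 29.4583°.
latitude 29.4583° N, longitude 171.5833° W.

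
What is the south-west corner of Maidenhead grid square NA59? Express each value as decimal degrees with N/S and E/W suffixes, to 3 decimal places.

81.000° S, 90.000° E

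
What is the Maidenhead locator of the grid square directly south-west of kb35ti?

KB35sh

Longitude subsquare t = 19; −1 → 18 = s.
Latitude subsquare i = 8; −1 → 7 = h.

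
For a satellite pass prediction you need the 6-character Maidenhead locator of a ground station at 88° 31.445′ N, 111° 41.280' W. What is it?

Offset from 180°W / 90°S: lon 68.3120°, lat 178.5241°.
Field: lon ⌊68.3120/20⌋ = 3 → D; lat ⌊178.5241/10⌋ = 17 → R.
Square: lon ⌊8.3120/2⌋ = 4; lat ⌊8.5241/1⌋ = 8.
Subsquare: lon ⌊0.3120/0.0833333⌋ = 3 → d; lat ⌊0.5241/0.0416667⌋ = 12 → m.

DR48dm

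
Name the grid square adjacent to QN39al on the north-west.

QN29xm

Longitude subsquare a = 0; −1 → -1, wraps to 23 = x, carry into square.
Longitude square 3; −1 → 2.
Latitude subsquare l = 11; +1 → 12 = m.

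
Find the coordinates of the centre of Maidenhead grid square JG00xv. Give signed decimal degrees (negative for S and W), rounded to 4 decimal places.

-29.1042, 1.9583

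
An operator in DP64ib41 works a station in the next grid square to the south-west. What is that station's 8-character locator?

Longitude extended square 4; −1 → 3.
Latitude extended square 1; −1 → 0.

DP64ib30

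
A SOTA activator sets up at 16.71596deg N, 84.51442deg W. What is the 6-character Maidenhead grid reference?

Offset from 180°W / 90°S: lon 95.4856°, lat 106.7160°.
Field: 95.4856/20 → 4 → E, 106.7160/10 → 10 → K; chars EK.
Square: 15.4856/2 → 7, 6.7160/1 → 6; chars 76.
Subsquare: 1.4856/0.0833333 → 17 → r, 0.7160/0.0416667 → 17 → r; chars rr.

EK76rr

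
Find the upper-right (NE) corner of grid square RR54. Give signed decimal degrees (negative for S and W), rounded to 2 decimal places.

85.00, 172.00

Field R=17, R=17: +17·20° lon, +17·10° lat → SW at lon 160°, lat 80°.
Square 5, 4: +5·2° lon, +4·1° lat → SW at lon 170°, lat 84°.
Cell spans 2° lon × 1° lat. NE corner is SW corner plus one full cell.
latitude 85.00, longitude 172.00.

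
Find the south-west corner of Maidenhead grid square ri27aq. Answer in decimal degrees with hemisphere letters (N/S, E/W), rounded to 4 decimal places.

2.3333° S, 164.0000° E

Field R=17, I=8: +17·20° lon, +8·10° lat → SW at lon 160°, lat -10°.
Square 2, 7: +2·2° lon, +7·1° lat → SW at lon 164°, lat -3°.
Subsquare a=0, q=16: +0·0.0833333° lon, +16·0.0416667° lat → SW at lon 164°, lat -2.33333°.
latitude 2.3333° S, longitude 164.0000° E.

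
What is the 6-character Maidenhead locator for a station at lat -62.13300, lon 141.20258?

QC07ou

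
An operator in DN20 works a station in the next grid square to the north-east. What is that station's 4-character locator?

DN31

Longitude square 2; +1 → 3.
Latitude square 0; +1 → 1.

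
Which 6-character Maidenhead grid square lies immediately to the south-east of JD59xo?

Longitude subsquare x = 23; +1 → 24, wraps to 0 = a, carry into square.
Longitude square 5; +1 → 6.
Latitude subsquare o = 14; −1 → 13 = n.

JD69an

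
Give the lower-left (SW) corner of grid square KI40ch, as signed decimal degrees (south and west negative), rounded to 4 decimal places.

Field K=10, I=8: +10·20° lon, +8·10° lat → SW at lon 20°, lat -10°.
Square 4, 0: +4·2° lon, +0·1° lat → SW at lon 28°, lat -10°.
Subsquare c=2, h=7: +2·0.0833333° lon, +7·0.0416667° lat → SW at lon 28.1667°, lat -9.70833°.
latitude -9.7083, longitude 28.1667.

-9.7083, 28.1667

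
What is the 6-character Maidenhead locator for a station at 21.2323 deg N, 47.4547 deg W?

GL61gf

Shift to the Maidenhead origin (180°W, 90°S): lon 132.5453, lat 111.2323.
Field: 132.5453/20 → 6 → G, 111.2323/10 → 11 → L; chars GL.
Square: 12.5453/2 → 6, 1.2323/1 → 1; chars 61.
Subsquare: 0.5453/0.0833333 → 6 → g, 0.2323/0.0416667 → 5 → f; chars gf.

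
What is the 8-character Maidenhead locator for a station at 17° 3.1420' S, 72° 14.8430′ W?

FH32vw07

Add 180° to longitude and 90° to latitude: 107.75262, 72.94763.
Field: lon ⌊107.75262/20⌋ = 5 → F; lat ⌊72.94763/10⌋ = 7 → H.
Square: lon ⌊7.75262/2⌋ = 3; lat ⌊2.94763/1⌋ = 2.
Subsquare: lon ⌊1.75262/0.0833333⌋ = 21 → v; lat ⌊0.94763/0.0416667⌋ = 22 → w.
Extended square: lon ⌊0.00262/0.00833333⌋ = 0; lat ⌊0.03097/0.00416667⌋ = 7.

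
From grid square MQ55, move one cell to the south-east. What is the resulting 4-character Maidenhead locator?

Longitude square 5; +1 → 6.
Latitude square 5; −1 → 4.

MQ64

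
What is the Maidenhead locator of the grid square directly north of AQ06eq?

AQ06er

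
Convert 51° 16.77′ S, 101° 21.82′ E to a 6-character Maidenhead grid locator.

OD08qr

Offset from 180°W / 90°S: lon 281.3637°, lat 38.7205°.
Field (20°×10°, letters A–R): lon ⌊281.3637/20⌋ = 14 → O; lat ⌊38.7205/10⌋ = 3 → D.
Square (2°×1°, digits 0–9): lon ⌊1.3637/2⌋ = 0; lat ⌊8.7205/1⌋ = 8.
Subsquare (5′×2.5′, letters a–x): lon ⌊1.3637/0.0833333⌋ = 16 → q; lat ⌊0.7205/0.0416667⌋ = 17 → r.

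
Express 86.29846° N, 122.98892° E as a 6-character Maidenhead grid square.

Shift to the Maidenhead origin (180°W, 90°S): lon 302.9889, lat 176.2985.
Field: lon ⌊302.9889/20⌋ = 15 → P; lat ⌊176.2985/10⌋ = 17 → R.
Square: lon ⌊2.9889/2⌋ = 1; lat ⌊6.2985/1⌋ = 6.
Subsquare: lon ⌊0.9889/0.0833333⌋ = 11 → l; lat ⌊0.2985/0.0416667⌋ = 7 → h.

PR16lh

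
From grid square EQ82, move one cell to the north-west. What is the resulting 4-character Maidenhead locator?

EQ73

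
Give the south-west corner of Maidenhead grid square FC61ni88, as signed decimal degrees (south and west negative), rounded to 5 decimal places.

Field F=5, C=2: +5·20° lon, +2·10° lat → SW at lon -80°, lat -70°.
Square 6, 1: +6·2° lon, +1·1° lat → SW at lon -68°, lat -69°.
Subsquare n=13, i=8: +13·0.0833333° lon, +8·0.0416667° lat → SW at lon -66.9167°, lat -68.6667°.
Extended square 8, 8: +8·0.00833333° lon, +8·0.00416667° lat → SW at lon -66.85°, lat -68.6333°.
latitude -68.63333, longitude -66.85000.

-68.63333, -66.85000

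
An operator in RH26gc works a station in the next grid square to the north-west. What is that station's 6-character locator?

Longitude subsquare g = 6; −1 → 5 = f.
Latitude subsquare c = 2; +1 → 3 = d.

RH26fd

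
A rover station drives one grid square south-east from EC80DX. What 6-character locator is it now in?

EC80ew

Longitude subsquare d = 3; +1 → 4 = e.
Latitude subsquare x = 23; −1 → 22 = w.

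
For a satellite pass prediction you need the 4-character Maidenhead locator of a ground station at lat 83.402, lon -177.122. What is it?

AR13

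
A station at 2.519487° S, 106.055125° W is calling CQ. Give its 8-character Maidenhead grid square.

DI67xl35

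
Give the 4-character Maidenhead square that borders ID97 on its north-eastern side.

JD08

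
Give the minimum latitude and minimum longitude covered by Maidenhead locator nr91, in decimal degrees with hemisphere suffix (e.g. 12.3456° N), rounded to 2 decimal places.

81.00° N, 98.00° E

Field N=13, R=17: +13·20° lon, +17·10° lat → SW at lon 80°, lat 80°.
Square 9, 1: +9·2° lon, +1·1° lat → SW at lon 98°, lat 81°.
latitude 81.00° N, longitude 98.00° E.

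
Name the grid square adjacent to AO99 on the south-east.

Longitude square 9; +1 → 10, wraps to 0, carry into field.
Longitude field A = 0; +1 → 1 = B.
Latitude square 9; −1 → 8.

BO08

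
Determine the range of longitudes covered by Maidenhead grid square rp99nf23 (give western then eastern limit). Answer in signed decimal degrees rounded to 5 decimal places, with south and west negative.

179.10000, 179.10833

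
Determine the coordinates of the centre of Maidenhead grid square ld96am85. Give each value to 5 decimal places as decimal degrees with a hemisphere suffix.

Field L=11, D=3: +11·20° lon, +3·10° lat → SW at lon 40°, lat -60°.
Square 9, 6: +9·2° lon, +6·1° lat → SW at lon 58°, lat -54°.
Subsquare a=0, m=12: +0·0.0833333° lon, +12·0.0416667° lat → SW at lon 58°, lat -53.5°.
Extended square 8, 5: +8·0.00833333° lon, +5·0.00416667° lat → SW at lon 58.0667°, lat -53.4792°.
Cell spans 0.00833333° lon × 0.00416667° lat. Centre is SW corner plus half of each.
latitude 53.47708° S, longitude 58.07083° E.

53.47708° S, 58.07083° E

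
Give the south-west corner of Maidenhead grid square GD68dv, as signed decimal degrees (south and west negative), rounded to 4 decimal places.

-51.1250, -47.7500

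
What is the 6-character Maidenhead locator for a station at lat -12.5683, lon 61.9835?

Offset from 180°W / 90°S: lon 241.9835°, lat 77.4317°.
Field: lon ⌊241.9835/20⌋ = 12 → M; lat ⌊77.4317/10⌋ = 7 → H.
Square: lon ⌊1.9835/2⌋ = 0; lat ⌊7.4317/1⌋ = 7.
Subsquare: lon ⌊1.9835/0.0833333⌋ = 23 → x; lat ⌊0.4317/0.0416667⌋ = 10 → k.

MH07xk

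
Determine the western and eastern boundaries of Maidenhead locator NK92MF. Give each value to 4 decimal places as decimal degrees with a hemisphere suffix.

Field N=13, K=10: +13·20° lon, +10·10° lat → SW at lon 80°, lat 10°.
Square 9, 2: +9·2° lon, +2·1° lat → SW at lon 98°, lat 12°.
Subsquare m=12, f=5: +12·0.0833333° lon, +5·0.0416667° lat → SW at lon 99°, lat 12.2083°.
Cell spans 0.0833333° lon × 0.0416667° lat.
west 99.0000° E, east 99.0833° E.

99.0000° E, 99.0833° E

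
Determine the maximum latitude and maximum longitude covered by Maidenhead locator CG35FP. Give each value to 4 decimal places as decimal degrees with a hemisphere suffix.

24.3333° S, 133.5000° W

Field C=2, G=6: +2·20° lon, +6·10° lat → SW at lon -140°, lat -30°.
Square 3, 5: +3·2° lon, +5·1° lat → SW at lon -134°, lat -25°.
Subsquare f=5, p=15: +5·0.0833333° lon, +15·0.0416667° lat → SW at lon -133.583°, lat -24.375°.
Cell spans 0.0833333° lon × 0.0416667° lat. NE corner is SW corner plus one full cell.
latitude 24.3333° S, longitude 133.5000° W.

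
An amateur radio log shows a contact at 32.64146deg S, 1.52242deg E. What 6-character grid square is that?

JF07si

Offset from 180°W / 90°S: lon 181.5224°, lat 57.3585°.
Field (20°×10°, letters A–R): lon ⌊181.5224/20⌋ = 9 → J; lat ⌊57.3585/10⌋ = 5 → F.
Square (2°×1°, digits 0–9): lon ⌊1.5224/2⌋ = 0; lat ⌊7.3585/1⌋ = 7.
Subsquare (5′×2.5′, letters a–x): lon ⌊1.5224/0.0833333⌋ = 18 → s; lat ⌊0.3585/0.0416667⌋ = 8 → i.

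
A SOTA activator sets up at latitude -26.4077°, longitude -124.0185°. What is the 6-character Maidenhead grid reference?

CG73xo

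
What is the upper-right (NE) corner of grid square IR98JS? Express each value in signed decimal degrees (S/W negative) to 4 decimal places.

Field I=8, R=17: +8·20° lon, +17·10° lat → SW at lon -20°, lat 80°.
Square 9, 8: +9·2° lon, +8·1° lat → SW at lon -2°, lat 88°.
Subsquare j=9, s=18: +9·0.0833333° lon, +18·0.0416667° lat → SW at lon -1.25°, lat 88.75°.
Cell spans 0.0833333° lon × 0.0416667° lat. NE corner is SW corner plus one full cell.
latitude 88.7917, longitude -1.1667.

88.7917, -1.1667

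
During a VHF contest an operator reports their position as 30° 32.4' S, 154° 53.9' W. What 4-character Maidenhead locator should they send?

Offset from 180°W / 90°S: lon 25.10°, lat 59.46°.
Field: lon ⌊25.10/20⌋ = 1 → B; lat ⌊59.46/10⌋ = 5 → F.
Square: lon ⌊5.10/2⌋ = 2; lat ⌊9.46/1⌋ = 9.

BF29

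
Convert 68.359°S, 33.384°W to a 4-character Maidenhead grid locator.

HC31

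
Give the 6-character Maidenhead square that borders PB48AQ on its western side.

PB38xq

Longitude subsquare a = 0; −1 → -1, wraps to 23 = x, carry into square.
Longitude square 4; −1 → 3.
The latitude characters are unchanged.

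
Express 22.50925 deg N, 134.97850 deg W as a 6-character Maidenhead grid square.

CL22mm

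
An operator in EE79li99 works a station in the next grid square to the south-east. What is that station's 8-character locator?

Longitude extended square 9; +1 → 10, wraps to 0, carry into subsquare.
Longitude subsquare l = 11; +1 → 12 = m.
Latitude extended square 9; −1 → 8.

EE79mi08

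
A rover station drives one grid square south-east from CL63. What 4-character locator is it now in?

CL72

Longitude square 6; +1 → 7.
Latitude square 3; −1 → 2.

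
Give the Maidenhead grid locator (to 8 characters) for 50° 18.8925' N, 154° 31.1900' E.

Shift to the Maidenhead origin (180°W, 90°S): lon 334.51983, lat 140.31488.
Field (20°×10°, letters A–R): lon ⌊334.51983/20⌋ = 16 → Q; lat ⌊140.31488/10⌋ = 14 → O.
Square (2°×1°, digits 0–9): lon ⌊14.51983/2⌋ = 7; lat ⌊0.31488/1⌋ = 0.
Subsquare (5′×2.5′, letters a–x): lon ⌊0.51983/0.0833333⌋ = 6 → g; lat ⌊0.31488/0.0416667⌋ = 7 → h.
Extended square (30″×15″, digits 0–9): lon ⌊0.01983/0.00833333⌋ = 2; lat ⌊0.02321/0.00416667⌋ = 5.

QO70gh25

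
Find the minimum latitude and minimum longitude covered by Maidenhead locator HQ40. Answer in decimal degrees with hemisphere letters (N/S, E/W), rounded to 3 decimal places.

70.000° N, 32.000° W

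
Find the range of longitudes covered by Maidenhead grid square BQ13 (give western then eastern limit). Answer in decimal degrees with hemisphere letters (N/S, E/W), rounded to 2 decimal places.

Field B=1, Q=16: +1·20° lon, +16·10° lat → SW at lon -160°, lat 70°.
Square 1, 3: +1·2° lon, +3·1° lat → SW at lon -158°, lat 73°.
Cell spans 2° lon × 1° lat.
west 158.00° W, east 156.00° W.

158.00° W, 156.00° W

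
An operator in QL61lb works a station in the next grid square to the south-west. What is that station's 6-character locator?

Longitude subsquare l = 11; −1 → 10 = k.
Latitude subsquare b = 1; −1 → 0 = a.

QL61ka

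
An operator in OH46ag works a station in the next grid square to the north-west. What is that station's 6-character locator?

Longitude subsquare a = 0; −1 → -1, wraps to 23 = x, carry into square.
Longitude square 4; −1 → 3.
Latitude subsquare g = 6; +1 → 7 = h.

OH36xh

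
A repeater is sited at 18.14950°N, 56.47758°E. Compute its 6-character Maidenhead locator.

LK88fd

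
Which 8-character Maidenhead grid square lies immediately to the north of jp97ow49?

JP97ox40

Latitude extended square 9; +1 → 10, wraps to 0, carry into subsquare.
Latitude subsquare w = 22; +1 → 23 = x.
The longitude characters are unchanged.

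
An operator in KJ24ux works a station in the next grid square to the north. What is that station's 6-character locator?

Latitude subsquare x = 23; +1 → 24, wraps to 0 = a, carry into square.
Latitude square 4; +1 → 5.
The longitude characters are unchanged.

KJ25ua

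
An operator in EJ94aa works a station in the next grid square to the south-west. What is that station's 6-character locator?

Longitude subsquare a = 0; −1 → -1, wraps to 23 = x, carry into square.
Longitude square 9; −1 → 8.
Latitude subsquare a = 0; −1 → -1, wraps to 23 = x, carry into square.
Latitude square 4; −1 → 3.

EJ83xx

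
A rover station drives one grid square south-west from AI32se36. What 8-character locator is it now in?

AI32se25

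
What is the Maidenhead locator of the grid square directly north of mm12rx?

Latitude subsquare x = 23; +1 → 24, wraps to 0 = a, carry into square.
Latitude square 2; +1 → 3.
The longitude characters are unchanged.

MM13ra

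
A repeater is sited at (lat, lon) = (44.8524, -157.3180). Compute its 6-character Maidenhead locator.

BN14iu

Add 180° to longitude and 90° to latitude: 22.6820, 134.8524.
Field: 22.6820/20 → 1 → B, 134.8524/10 → 13 → N; chars BN.
Square: 2.6820/2 → 1, 4.8524/1 → 4; chars 14.
Subsquare: 0.6820/0.0833333 → 8 → i, 0.8524/0.0416667 → 20 → u; chars iu.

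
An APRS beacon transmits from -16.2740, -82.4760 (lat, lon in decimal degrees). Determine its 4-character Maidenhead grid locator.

EH83

Offset from 180°W / 90°S: lon 97.52°, lat 73.73°.
Field: 97.52/20 → 4 → E, 73.73/10 → 7 → H; chars EH.
Square: 17.52/2 → 8, 3.73/1 → 3; chars 83.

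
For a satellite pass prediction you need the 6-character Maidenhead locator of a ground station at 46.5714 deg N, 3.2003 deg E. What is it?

Shift to the Maidenhead origin (180°W, 90°S): lon 183.2003, lat 136.5714.
Field: lon ⌊183.2003/20⌋ = 9 → J; lat ⌊136.5714/10⌋ = 13 → N.
Square: lon ⌊3.2003/2⌋ = 1; lat ⌊6.5714/1⌋ = 6.
Subsquare: lon ⌊1.2003/0.0833333⌋ = 14 → o; lat ⌊0.5714/0.0416667⌋ = 13 → n.

JN16on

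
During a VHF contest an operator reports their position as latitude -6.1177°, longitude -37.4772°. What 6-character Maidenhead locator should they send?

HI13gv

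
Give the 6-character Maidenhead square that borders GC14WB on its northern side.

GC14wc

Latitude subsquare b = 1; +1 → 2 = c.
The longitude characters are unchanged.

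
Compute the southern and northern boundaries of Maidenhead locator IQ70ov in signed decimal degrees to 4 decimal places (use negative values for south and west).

Field I=8, Q=16: +8·20° lon, +16·10° lat → SW at lon -20°, lat 70°.
Square 7, 0: +7·2° lon, +0·1° lat → SW at lon -6°, lat 70°.
Subsquare o=14, v=21: +14·0.0833333° lon, +21·0.0416667° lat → SW at lon -4.83333°, lat 70.875°.
Cell spans 0.0833333° lon × 0.0416667° lat.
south 70.8750, north 70.9167.

70.8750, 70.9167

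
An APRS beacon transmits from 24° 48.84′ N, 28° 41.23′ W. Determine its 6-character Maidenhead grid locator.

HL54pt

Offset from 180°W / 90°S: lon 151.3128°, lat 114.8140°.
Field: lon ⌊151.3128/20⌋ = 7 → H; lat ⌊114.8140/10⌋ = 11 → L.
Square: lon ⌊11.3128/2⌋ = 5; lat ⌊4.8140/1⌋ = 4.
Subsquare: lon ⌊1.3128/0.0833333⌋ = 15 → p; lat ⌊0.8140/0.0416667⌋ = 19 → t.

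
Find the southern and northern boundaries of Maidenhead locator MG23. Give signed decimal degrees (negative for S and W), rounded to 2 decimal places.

Field M=12, G=6: +12·20° lon, +6·10° lat → SW at lon 60°, lat -30°.
Square 2, 3: +2·2° lon, +3·1° lat → SW at lon 64°, lat -27°.
Cell spans 2° lon × 1° lat.
south -27.00, north -26.00.

-27.00, -26.00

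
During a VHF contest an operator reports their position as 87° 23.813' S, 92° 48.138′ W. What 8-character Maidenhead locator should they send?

EA32oo34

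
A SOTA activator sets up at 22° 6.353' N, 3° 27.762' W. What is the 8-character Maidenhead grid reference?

IL82gc45

Offset from 180°W / 90°S: lon 176.53730°, lat 112.10588°.
Field (20°×10°, letters A–R): lon ⌊176.53730/20⌋ = 8 → I; lat ⌊112.10588/10⌋ = 11 → L.
Square (2°×1°, digits 0–9): lon ⌊16.53730/2⌋ = 8; lat ⌊2.10588/1⌋ = 2.
Subsquare (5′×2.5′, letters a–x): lon ⌊0.53730/0.0833333⌋ = 6 → g; lat ⌊0.10588/0.0416667⌋ = 2 → c.
Extended square (30″×15″, digits 0–9): lon ⌊0.03730/0.00833333⌋ = 4; lat ⌊0.02255/0.00416667⌋ = 5.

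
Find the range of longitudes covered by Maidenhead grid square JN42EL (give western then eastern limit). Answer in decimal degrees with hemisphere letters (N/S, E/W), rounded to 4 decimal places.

8.3333° E, 8.4167° E

Field J=9, N=13: +9·20° lon, +13·10° lat → SW at lon 0°, lat 40°.
Square 4, 2: +4·2° lon, +2·1° lat → SW at lon 8°, lat 42°.
Subsquare e=4, l=11: +4·0.0833333° lon, +11·0.0416667° lat → SW at lon 8.33333°, lat 42.4583°.
Cell spans 0.0833333° lon × 0.0416667° lat.
west 8.3333° E, east 8.4167° E.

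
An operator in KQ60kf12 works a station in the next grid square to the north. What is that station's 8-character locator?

Latitude extended square 2; +1 → 3.
The longitude characters are unchanged.

KQ60kf13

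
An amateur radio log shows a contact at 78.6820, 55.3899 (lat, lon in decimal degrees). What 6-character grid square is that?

LQ78qq

Offset from 180°W / 90°S: lon 235.3899°, lat 168.6820°.
Field: lon ⌊235.3899/20⌋ = 11 → L; lat ⌊168.6820/10⌋ = 16 → Q.
Square: lon ⌊15.3899/2⌋ = 7; lat ⌊8.6820/1⌋ = 8.
Subsquare: lon ⌊1.3899/0.0833333⌋ = 16 → q; lat ⌊0.6820/0.0416667⌋ = 16 → q.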